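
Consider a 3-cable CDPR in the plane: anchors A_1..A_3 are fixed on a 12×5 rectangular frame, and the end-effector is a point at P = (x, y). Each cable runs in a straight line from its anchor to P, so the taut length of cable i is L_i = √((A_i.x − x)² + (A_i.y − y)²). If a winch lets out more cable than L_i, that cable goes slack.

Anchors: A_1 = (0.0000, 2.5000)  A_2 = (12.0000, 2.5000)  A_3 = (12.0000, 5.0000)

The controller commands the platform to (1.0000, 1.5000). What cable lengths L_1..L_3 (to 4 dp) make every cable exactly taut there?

L_1 = √((0.0000−1.0000)² + (2.5000−1.5000)²) = 1.4142
L_2 = √((12.0000−1.0000)² + (2.5000−1.5000)²) = 11.0454
L_3 = √((12.0000−1.0000)² + (5.0000−1.5000)²) = 11.5434

(1.4142, 11.0454, 11.5434)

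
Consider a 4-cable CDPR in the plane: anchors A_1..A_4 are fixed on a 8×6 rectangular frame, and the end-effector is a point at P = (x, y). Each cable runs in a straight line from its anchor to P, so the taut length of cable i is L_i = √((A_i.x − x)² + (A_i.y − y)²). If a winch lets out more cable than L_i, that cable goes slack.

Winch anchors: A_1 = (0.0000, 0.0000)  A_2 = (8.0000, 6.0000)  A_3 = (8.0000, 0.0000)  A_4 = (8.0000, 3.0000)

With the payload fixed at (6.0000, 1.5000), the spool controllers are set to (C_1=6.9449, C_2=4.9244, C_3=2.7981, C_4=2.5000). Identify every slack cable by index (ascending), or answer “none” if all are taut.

1, 3

cable 1: L_1 = ‖A_1−P‖ = 6.1847;  C_1 = 6.9449 → slack
cable 2: L_2 = ‖A_2−P‖ = 4.9244;  C_2 = 4.9244 → taut
cable 3: L_3 = ‖A_3−P‖ = 2.5000;  C_3 = 2.7981 → slack
cable 4: L_4 = ‖A_4−P‖ = 2.5000;  C_4 = 2.5000 → taut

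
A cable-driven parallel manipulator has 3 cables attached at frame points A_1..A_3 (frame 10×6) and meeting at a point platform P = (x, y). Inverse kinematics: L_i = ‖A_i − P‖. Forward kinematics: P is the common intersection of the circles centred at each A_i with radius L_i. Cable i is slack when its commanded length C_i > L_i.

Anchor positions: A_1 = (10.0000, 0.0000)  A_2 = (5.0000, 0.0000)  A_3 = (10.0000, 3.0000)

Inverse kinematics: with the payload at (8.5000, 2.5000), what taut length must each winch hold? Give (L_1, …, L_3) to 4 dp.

L_1 = √((10.0000−8.5000)² + (0.0000−2.5000)²) = 2.9155
L_2 = √((5.0000−8.5000)² + (0.0000−2.5000)²) = 4.3012
L_3 = √((10.0000−8.5000)² + (3.0000−2.5000)²) = 1.5811

(2.9155, 4.3012, 1.5811)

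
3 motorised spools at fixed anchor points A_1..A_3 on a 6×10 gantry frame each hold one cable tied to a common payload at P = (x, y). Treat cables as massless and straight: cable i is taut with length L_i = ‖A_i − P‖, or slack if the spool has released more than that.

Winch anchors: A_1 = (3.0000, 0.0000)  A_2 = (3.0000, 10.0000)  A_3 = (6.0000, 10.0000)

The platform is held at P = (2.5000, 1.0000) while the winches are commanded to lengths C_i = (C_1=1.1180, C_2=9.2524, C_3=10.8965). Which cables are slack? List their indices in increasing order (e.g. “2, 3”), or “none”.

cable 1: L_1 = ‖A_1−P‖ = 1.1180;  C_1 = 1.1180 → taut
cable 2: L_2 = ‖A_2−P‖ = 9.0139;  C_2 = 9.2524 → slack
cable 3: L_3 = ‖A_3−P‖ = 9.6566;  C_3 = 10.8965 → slack

2, 3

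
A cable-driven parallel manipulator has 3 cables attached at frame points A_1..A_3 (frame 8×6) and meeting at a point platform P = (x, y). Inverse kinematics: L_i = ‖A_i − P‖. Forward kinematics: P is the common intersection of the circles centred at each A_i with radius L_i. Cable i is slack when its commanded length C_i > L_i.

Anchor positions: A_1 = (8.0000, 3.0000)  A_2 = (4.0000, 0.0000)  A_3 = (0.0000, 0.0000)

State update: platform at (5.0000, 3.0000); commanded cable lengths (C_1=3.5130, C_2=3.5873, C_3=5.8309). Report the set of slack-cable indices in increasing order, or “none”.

cable 1: L_1 = ‖A_1−P‖ = 3.0000;  C_1 = 3.5130 → slack
cable 2: L_2 = ‖A_2−P‖ = 3.1623;  C_2 = 3.5873 → slack
cable 3: L_3 = ‖A_3−P‖ = 5.8310;  C_3 = 5.8309 → taut

1, 2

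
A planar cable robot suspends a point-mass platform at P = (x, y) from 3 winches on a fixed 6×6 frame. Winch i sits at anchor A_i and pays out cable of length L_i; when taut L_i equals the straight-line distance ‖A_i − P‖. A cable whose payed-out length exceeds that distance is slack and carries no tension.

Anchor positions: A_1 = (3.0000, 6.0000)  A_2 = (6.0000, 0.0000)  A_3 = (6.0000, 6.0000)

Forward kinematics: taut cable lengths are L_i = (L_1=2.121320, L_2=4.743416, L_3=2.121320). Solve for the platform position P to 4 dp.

each cable: (A_i−P)·(A_i−P) = L_i²; let c_i = ‖A_i‖²−L_i²
c_1 = 9.0000+36.0000−4.5000 = 40.5000
row 1: -6.0000x + 12.0000y = 27.0000  (c_2=13.5000)
row 2: -6.0000x + 0.0000y = -27.0000  (c_3=67.5000)
Cramer on rows 1–2 → x = 4.5000, y = 4.5000

(4.5000, 4.5000)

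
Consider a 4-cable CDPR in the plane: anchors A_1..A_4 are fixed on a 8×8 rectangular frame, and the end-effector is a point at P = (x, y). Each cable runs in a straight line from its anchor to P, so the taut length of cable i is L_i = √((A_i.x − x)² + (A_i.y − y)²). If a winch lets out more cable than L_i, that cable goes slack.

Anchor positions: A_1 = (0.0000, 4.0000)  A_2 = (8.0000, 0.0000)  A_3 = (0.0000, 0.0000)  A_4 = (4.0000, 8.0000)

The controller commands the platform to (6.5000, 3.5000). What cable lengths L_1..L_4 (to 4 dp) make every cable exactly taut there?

(6.5192, 3.8079, 7.3824, 5.1478)

cable 1: Δx=-6.5000, Δy=0.5000; L_1 = √(Δx²+Δy²) = 6.5192
cable 2: Δx=1.5000, Δy=-3.5000; L_2 = √(Δx²+Δy²) = 3.8079
cable 3: Δx=-6.5000, Δy=-3.5000; L_3 = √(Δx²+Δy²) = 7.3824
cable 4: Δx=-2.5000, Δy=4.5000; L_4 = √(Δx²+Δy²) = 5.1478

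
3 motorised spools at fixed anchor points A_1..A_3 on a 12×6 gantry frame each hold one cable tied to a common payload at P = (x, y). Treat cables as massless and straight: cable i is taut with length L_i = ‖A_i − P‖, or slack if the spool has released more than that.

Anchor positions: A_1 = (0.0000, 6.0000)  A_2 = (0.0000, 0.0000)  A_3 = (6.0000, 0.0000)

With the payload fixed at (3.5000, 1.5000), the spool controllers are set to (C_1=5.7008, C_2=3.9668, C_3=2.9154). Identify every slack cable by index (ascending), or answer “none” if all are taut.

i=1: geometric 5.7009 vs commanded 5.7008 ⇒ taut
i=2: geometric 3.8079 vs commanded 3.9668 ⇒ slack
i=3: geometric 2.9155 vs commanded 2.9154 ⇒ taut

2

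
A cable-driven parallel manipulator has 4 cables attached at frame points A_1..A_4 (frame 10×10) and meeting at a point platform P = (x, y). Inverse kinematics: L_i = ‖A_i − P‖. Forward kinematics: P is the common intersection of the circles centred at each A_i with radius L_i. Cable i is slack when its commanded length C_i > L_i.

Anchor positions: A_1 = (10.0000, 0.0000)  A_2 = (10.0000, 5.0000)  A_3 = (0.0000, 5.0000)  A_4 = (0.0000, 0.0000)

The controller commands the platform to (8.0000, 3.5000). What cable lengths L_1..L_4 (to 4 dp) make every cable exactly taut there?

L_1: Δ = A_1−P = (2.0000, -3.5000) → ‖Δ‖ = √16.2500 = 4.0311
L_2: Δ = A_2−P = (2.0000, 1.5000) → ‖Δ‖ = √6.2500 = 2.5000
L_3: Δ = A_3−P = (-8.0000, 1.5000) → ‖Δ‖ = √66.2500 = 8.1394
L_4: Δ = A_4−P = (-8.0000, -3.5000) → ‖Δ‖ = √76.2500 = 8.7321

(4.0311, 2.5000, 8.1394, 8.7321)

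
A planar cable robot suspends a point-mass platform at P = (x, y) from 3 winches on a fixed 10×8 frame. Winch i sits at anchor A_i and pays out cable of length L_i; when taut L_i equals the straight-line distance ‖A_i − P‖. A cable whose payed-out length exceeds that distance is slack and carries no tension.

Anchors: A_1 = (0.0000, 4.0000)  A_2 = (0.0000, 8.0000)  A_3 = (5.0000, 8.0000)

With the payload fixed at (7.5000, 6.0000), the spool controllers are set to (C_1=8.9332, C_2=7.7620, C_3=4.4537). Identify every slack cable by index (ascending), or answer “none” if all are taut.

1, 3

i=1: geometric 7.7621 vs commanded 8.9332 ⇒ slack
i=2: geometric 7.7621 vs commanded 7.7620 ⇒ taut
i=3: geometric 3.2016 vs commanded 4.4537 ⇒ slack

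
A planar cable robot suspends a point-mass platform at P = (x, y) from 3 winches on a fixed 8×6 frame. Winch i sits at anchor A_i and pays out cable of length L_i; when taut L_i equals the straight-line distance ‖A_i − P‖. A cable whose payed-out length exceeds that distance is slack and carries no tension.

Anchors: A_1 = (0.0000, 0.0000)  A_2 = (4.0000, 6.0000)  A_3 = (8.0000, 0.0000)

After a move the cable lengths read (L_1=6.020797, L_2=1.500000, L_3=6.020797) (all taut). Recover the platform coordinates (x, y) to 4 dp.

(4.0000, 4.5000)

expand ‖A_i−P‖²=L_i² and subtract eq 1 (k_i ≔ ‖A_i‖²−L_i²)
k_1 = 0.0000+0.0000−36.2500 = -36.2500
eq1−eq2 → [-8.0000  -12.0000]·P = -86.0000
eq1−eq3 → [-16.0000  0.0000]·P = -64.0000
2×2 solve → P = (4.0000, 4.5000)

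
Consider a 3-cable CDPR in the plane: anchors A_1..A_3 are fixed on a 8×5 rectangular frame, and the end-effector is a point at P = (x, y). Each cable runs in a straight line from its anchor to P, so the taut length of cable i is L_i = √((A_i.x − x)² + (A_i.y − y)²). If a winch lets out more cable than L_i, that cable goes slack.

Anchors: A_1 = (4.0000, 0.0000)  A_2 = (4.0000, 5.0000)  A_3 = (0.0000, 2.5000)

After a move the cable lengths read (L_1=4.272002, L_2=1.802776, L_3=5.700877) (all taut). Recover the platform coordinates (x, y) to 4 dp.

expand ‖A_i−P‖²=L_i² and subtract eq 1 (c_i ≔ ‖A_i‖²−L_i²)
c_1 = 16.0000+0.0000−18.2500 = -2.2500
eq1−eq2 → [0.0000  -10.0000]·P = -40.0000
eq1−eq3 → [8.0000  -5.0000]·P = 24.0000
2×2 solve → P = (5.5000, 4.0000)

(5.5000, 4.0000)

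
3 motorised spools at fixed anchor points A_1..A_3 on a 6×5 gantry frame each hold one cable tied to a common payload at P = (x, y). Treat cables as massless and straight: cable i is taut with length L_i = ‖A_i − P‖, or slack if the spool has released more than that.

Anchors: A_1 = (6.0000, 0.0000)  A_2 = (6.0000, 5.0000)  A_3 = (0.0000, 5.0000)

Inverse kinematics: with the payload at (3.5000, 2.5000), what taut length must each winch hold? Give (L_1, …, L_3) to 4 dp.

(3.5355, 3.5355, 4.3012)

cable 1: Δx=2.5000, Δy=-2.5000; L_1 = √(Δx²+Δy²) = 3.5355
cable 2: Δx=2.5000, Δy=2.5000; L_2 = √(Δx²+Δy²) = 3.5355
cable 3: Δx=-3.5000, Δy=2.5000; L_3 = √(Δx²+Δy²) = 4.3012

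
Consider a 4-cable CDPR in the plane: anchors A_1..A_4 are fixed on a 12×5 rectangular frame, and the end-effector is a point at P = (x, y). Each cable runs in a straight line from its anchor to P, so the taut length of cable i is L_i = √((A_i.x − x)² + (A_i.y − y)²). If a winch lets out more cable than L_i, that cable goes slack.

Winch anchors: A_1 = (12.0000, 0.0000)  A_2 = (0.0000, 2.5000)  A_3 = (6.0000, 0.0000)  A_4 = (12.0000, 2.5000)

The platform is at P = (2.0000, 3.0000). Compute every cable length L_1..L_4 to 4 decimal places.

(10.4403, 2.0616, 5.0000, 10.0125)

L_1: Δ = A_1−P = (10.0000, -3.0000) → ‖Δ‖ = √109.0000 = 10.4403
L_2: Δ = A_2−P = (-2.0000, -0.5000) → ‖Δ‖ = √4.2500 = 2.0616
L_3: Δ = A_3−P = (4.0000, -3.0000) → ‖Δ‖ = √25.0000 = 5.0000
L_4: Δ = A_4−P = (10.0000, -0.5000) → ‖Δ‖ = √100.2500 = 10.0125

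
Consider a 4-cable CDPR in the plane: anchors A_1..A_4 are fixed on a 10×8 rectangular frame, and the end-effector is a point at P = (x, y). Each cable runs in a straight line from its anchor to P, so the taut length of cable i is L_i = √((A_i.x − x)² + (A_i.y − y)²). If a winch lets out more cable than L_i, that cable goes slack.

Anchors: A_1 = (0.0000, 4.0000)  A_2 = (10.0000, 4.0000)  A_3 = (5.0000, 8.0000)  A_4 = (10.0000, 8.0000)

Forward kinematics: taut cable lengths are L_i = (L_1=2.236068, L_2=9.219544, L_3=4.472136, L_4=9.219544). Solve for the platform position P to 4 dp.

(1.0000, 6.0000)

expand ‖A_i−P‖²=L_i² and subtract eq 1 (q_i ≔ ‖A_i‖²−L_i²)
q_1 = 0.0000+16.0000−5.0000 = 11.0000
eq1−eq2 → [-20.0000  0.0000]·P = -20.0000
eq1−eq3 → [-10.0000  -8.0000]·P = -58.0000
eq1−eq4 → [-20.0000  -8.0000]·P = -68.0000
2×2 solve → P = (1.0000, 6.0000)
check cable 4: ‖A_4−P‖² = 85.0000 ≈ L_4² = 85.0000 ✓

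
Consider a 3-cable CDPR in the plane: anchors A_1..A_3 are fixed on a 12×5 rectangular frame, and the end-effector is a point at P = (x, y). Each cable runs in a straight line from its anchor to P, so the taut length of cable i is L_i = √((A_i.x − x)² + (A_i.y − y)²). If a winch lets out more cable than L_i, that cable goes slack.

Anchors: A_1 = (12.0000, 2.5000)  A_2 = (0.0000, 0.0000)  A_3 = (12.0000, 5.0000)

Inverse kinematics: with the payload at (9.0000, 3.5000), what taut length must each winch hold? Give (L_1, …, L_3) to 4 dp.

(3.1623, 9.6566, 3.3541)

L_1: Δ = A_1−P = (3.0000, -1.0000) → ‖Δ‖ = √10.0000 = 3.1623
L_2: Δ = A_2−P = (-9.0000, -3.5000) → ‖Δ‖ = √93.2500 = 9.6566
L_3: Δ = A_3−P = (3.0000, 1.5000) → ‖Δ‖ = √11.2500 = 3.3541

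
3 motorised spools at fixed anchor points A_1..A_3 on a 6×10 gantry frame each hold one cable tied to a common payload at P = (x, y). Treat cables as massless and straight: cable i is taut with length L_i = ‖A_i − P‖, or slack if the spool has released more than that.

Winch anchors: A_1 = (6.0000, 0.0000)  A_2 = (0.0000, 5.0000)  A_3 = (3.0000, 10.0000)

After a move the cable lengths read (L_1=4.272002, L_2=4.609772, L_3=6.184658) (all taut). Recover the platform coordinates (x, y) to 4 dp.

(4.5000, 4.0000)

expand ‖A_i−P‖²=L_i² and subtract eq 1 (c_i ≔ ‖A_i‖²−L_i²)
c_1 = 36.0000+0.0000−18.2500 = 17.7500
eq1−eq2 → [12.0000  -10.0000]·P = 14.0000
eq1−eq3 → [6.0000  -20.0000]·P = -53.0000
2×2 solve → P = (4.5000, 4.0000)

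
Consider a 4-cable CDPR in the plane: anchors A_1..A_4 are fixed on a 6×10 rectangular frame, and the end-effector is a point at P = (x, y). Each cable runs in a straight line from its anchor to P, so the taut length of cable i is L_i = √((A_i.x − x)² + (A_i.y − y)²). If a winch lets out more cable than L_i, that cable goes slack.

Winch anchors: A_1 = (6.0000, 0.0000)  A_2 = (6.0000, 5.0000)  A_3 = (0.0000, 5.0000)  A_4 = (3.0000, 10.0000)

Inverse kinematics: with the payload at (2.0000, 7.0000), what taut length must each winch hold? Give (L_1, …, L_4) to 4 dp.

cable 1: Δx=4.0000, Δy=-7.0000; L_1 = √(Δx²+Δy²) = 8.0623
cable 2: Δx=4.0000, Δy=-2.0000; L_2 = √(Δx²+Δy²) = 4.4721
cable 3: Δx=-2.0000, Δy=-2.0000; L_3 = √(Δx²+Δy²) = 2.8284
cable 4: Δx=1.0000, Δy=3.0000; L_4 = √(Δx²+Δy²) = 3.1623

(8.0623, 4.4721, 2.8284, 3.1623)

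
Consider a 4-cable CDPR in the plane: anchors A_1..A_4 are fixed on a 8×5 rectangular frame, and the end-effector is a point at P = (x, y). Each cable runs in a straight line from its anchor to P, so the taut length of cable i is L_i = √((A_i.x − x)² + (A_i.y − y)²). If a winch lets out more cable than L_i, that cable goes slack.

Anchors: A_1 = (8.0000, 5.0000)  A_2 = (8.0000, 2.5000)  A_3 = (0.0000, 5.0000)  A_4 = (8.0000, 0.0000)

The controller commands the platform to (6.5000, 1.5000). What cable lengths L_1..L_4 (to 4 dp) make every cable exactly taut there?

(3.8079, 1.8028, 7.3824, 2.1213)

L_1: Δ = A_1−P = (1.5000, 3.5000) → ‖Δ‖ = √14.5000 = 3.8079
L_2: Δ = A_2−P = (1.5000, 1.0000) → ‖Δ‖ = √3.2500 = 1.8028
L_3: Δ = A_3−P = (-6.5000, 3.5000) → ‖Δ‖ = √54.5000 = 7.3824
L_4: Δ = A_4−P = (1.5000, -1.5000) → ‖Δ‖ = √4.5000 = 2.1213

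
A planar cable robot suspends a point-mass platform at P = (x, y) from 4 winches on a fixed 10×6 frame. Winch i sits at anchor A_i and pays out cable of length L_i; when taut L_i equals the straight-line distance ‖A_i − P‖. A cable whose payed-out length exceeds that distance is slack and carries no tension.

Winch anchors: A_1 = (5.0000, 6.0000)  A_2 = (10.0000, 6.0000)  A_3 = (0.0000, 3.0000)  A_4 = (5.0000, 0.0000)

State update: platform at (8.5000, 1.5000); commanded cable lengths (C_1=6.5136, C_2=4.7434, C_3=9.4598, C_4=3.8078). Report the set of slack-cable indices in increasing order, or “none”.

i=1: geometric 5.7009 vs commanded 6.5136 ⇒ slack
i=2: geometric 4.7434 vs commanded 4.7434 ⇒ taut
i=3: geometric 8.6313 vs commanded 9.4598 ⇒ slack
i=4: geometric 3.8079 vs commanded 3.8078 ⇒ taut

1, 3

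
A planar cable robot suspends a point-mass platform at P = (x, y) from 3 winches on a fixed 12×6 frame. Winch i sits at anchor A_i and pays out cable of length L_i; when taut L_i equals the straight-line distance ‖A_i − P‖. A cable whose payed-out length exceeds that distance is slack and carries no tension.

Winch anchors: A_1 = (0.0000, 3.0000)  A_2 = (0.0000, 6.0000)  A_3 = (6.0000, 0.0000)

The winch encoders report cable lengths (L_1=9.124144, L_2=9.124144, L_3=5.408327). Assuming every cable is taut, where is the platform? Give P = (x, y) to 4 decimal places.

circle eqns → linear via eq_j − eq_1; set c_j = A_j·A_j − L_j²
c_1 = 0.0000+9.0000−83.2500 = -74.2500
0.0000·x − 6.0000·y = c_1−c_2 = -27.0000
-12.0000·x + 6.0000·y = c_1−c_3 = -81.0000
solve first two rows → x=9.0000, y=4.5000

(9.0000, 4.5000)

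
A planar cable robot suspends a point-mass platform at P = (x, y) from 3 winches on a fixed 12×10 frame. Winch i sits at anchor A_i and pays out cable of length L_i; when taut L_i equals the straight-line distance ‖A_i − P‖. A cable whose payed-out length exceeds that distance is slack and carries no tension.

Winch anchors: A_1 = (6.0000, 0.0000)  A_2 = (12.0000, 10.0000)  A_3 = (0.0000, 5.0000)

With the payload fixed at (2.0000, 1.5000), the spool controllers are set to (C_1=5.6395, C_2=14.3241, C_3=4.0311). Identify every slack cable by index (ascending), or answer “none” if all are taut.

cable 1: √((4.0000)²+(-1.5000)²)=4.2720, C_1=5.6395: slack
cable 2: √((10.0000)²+(8.5000)²)=13.1244, C_2=14.3241: slack
cable 3: √((-2.0000)²+(3.5000)²)=4.0311, C_3=4.0311: taut

1, 2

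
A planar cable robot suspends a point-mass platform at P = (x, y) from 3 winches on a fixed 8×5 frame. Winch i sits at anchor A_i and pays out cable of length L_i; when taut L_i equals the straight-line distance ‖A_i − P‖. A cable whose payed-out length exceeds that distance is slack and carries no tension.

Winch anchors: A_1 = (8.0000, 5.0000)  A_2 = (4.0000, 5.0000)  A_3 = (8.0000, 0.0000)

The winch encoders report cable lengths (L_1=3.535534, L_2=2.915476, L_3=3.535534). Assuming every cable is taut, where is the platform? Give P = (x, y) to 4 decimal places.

(5.5000, 2.5000)

expand ‖A_i−P‖²=L_i² and subtract eq 1 (k_i ≔ ‖A_i‖²−L_i²)
k_1 = 64.0000+25.0000−12.5000 = 76.5000
eq1−eq2 → [8.0000  0.0000]·P = 44.0000
eq1−eq3 → [0.0000  10.0000]·P = 25.0000
2×2 solve → P = (5.5000, 2.5000)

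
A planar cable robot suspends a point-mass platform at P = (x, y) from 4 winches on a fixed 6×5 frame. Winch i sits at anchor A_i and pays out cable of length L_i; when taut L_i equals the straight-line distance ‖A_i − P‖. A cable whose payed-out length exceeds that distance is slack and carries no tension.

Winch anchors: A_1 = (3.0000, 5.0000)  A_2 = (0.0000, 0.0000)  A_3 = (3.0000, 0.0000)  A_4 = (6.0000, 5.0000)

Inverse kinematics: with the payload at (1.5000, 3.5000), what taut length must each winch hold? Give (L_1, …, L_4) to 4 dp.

(2.1213, 3.8079, 3.8079, 4.7434)

L_1: Δ = A_1−P = (1.5000, 1.5000) → ‖Δ‖ = √4.5000 = 2.1213
L_2: Δ = A_2−P = (-1.5000, -3.5000) → ‖Δ‖ = √14.5000 = 3.8079
L_3: Δ = A_3−P = (1.5000, -3.5000) → ‖Δ‖ = √14.5000 = 3.8079
L_4: Δ = A_4−P = (4.5000, 1.5000) → ‖Δ‖ = √22.5000 = 4.7434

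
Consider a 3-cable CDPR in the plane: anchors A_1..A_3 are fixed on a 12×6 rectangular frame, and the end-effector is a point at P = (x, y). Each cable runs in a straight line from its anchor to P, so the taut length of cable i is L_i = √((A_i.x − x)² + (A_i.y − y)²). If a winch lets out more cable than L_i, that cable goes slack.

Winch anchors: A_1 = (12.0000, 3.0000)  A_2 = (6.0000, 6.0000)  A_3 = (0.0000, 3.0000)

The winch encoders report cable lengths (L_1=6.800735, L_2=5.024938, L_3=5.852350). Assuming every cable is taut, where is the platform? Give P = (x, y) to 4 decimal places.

(5.5000, 1.0000)

each cable: (A_i−P)·(A_i−P) = L_i²; let c_i = ‖A_i‖²−L_i²
c_1 = 144.0000+9.0000−46.2500 = 106.7500
row 1: 12.0000x − 6.0000y = 60.0000  (c_2=46.7500)
row 2: 24.0000x + 0.0000y = 132.0000  (c_3=-25.2500)
Cramer on rows 1–2 → x = 5.5000, y = 1.0000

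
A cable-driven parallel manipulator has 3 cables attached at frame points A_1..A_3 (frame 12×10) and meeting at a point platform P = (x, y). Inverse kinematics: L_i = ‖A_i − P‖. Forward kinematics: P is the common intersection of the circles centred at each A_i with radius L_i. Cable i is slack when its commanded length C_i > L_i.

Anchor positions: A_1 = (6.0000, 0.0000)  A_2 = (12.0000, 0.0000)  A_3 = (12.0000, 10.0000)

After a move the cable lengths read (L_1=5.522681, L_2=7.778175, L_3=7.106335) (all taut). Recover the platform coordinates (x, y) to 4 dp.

(6.5000, 5.5000)

circle eqns → linear via eq_j − eq_1; set c_j = A_j·A_j − L_j²
c_1 = 36.0000+0.0000−30.5000 = 5.5000
-12.0000·x + 0.0000·y = c_1−c_2 = -78.0000
-12.0000·x − 20.0000·y = c_1−c_3 = -188.0000
solve first two rows → x=6.5000, y=5.5000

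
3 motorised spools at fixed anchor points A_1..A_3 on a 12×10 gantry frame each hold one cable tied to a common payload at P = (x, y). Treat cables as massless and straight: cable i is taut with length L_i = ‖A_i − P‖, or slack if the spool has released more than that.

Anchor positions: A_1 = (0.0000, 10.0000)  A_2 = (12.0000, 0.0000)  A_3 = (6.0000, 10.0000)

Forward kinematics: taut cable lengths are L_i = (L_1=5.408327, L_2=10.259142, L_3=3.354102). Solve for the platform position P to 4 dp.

circle eqns → linear via eq_j − eq_1; set q_j = A_j·A_j − L_j²
q_1 = 0.0000+100.0000−29.2500 = 70.7500
-24.0000·x + 20.0000·y = q_1−q_2 = 32.0000
-12.0000·x + 0.0000·y = q_1−q_3 = -54.0000
solve first two rows → x=4.5000, y=7.0000

(4.5000, 7.0000)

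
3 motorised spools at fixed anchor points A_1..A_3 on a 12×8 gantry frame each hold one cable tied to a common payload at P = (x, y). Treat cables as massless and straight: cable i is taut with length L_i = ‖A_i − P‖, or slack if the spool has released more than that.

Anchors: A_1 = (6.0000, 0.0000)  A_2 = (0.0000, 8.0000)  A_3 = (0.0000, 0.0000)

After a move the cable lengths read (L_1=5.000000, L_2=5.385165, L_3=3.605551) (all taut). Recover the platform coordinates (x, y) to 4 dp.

(2.0000, 3.0000)

circle eqns → linear via eq_j − eq_1; set k_j = A_j·A_j − L_j²
k_1 = 36.0000+0.0000−25.0000 = 11.0000
12.0000·x − 16.0000·y = k_1−k_2 = -24.0000
12.0000·x + 0.0000·y = k_1−k_3 = 24.0000
solve first two rows → x=2.0000, y=3.0000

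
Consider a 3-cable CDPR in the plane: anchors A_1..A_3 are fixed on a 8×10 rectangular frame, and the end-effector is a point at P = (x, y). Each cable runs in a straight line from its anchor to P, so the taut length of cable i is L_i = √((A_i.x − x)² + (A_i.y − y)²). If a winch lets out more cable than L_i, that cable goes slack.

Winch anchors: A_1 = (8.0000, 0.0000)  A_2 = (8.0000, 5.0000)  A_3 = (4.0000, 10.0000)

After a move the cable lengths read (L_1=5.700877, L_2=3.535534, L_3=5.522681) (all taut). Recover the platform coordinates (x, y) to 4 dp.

each cable: (A_i−P)·(A_i−P) = L_i²; let k_i = ‖A_i‖²−L_i²
k_1 = 64.0000+0.0000−32.5000 = 31.5000
row 1: 0.0000x − 10.0000y = -45.0000  (k_2=76.5000)
row 2: 8.0000x − 20.0000y = -54.0000  (k_3=85.5000)
Cramer on rows 1–2 → x = 4.5000, y = 4.5000

(4.5000, 4.5000)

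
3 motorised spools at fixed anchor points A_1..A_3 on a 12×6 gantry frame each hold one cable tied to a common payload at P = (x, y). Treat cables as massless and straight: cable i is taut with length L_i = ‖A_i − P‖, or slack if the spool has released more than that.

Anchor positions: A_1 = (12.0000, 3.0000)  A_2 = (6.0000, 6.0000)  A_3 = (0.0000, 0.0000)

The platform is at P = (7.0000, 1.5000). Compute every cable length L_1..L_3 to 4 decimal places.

(5.2202, 4.6098, 7.1589)

cable 1: Δx=5.0000, Δy=1.5000; L_1 = √(Δx²+Δy²) = 5.2202
cable 2: Δx=-1.0000, Δy=4.5000; L_2 = √(Δx²+Δy²) = 4.6098
cable 3: Δx=-7.0000, Δy=-1.5000; L_3 = √(Δx²+Δy²) = 7.1589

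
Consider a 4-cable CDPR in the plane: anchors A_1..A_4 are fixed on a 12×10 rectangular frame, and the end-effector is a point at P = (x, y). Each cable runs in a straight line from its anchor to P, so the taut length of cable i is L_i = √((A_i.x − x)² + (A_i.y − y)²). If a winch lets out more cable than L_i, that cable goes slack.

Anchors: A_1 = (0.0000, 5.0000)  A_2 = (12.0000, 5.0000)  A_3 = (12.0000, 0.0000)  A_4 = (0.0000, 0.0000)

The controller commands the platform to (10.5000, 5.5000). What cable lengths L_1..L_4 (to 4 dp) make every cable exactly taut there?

(10.5119, 1.5811, 5.7009, 11.8533)

cable 1: Δx=-10.5000, Δy=-0.5000; L_1 = √(Δx²+Δy²) = 10.5119
cable 2: Δx=1.5000, Δy=-0.5000; L_2 = √(Δx²+Δy²) = 1.5811
cable 3: Δx=1.5000, Δy=-5.5000; L_3 = √(Δx²+Δy²) = 5.7009
cable 4: Δx=-10.5000, Δy=-5.5000; L_4 = √(Δx²+Δy²) = 11.8533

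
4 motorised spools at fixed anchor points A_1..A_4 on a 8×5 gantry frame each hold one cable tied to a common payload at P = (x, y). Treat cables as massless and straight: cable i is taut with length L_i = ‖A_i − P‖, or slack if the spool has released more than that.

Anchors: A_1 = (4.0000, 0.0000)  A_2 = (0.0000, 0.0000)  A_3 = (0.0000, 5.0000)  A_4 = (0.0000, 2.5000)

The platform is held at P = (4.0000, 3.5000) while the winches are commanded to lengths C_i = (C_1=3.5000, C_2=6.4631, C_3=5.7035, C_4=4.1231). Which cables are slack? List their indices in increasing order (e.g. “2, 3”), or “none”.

cable 1: L_1 = ‖A_1−P‖ = 3.5000;  C_1 = 3.5000 → taut
cable 2: L_2 = ‖A_2−P‖ = 5.3151;  C_2 = 6.4631 → slack
cable 3: L_3 = ‖A_3−P‖ = 4.2720;  C_3 = 5.7035 → slack
cable 4: L_4 = ‖A_4−P‖ = 4.1231;  C_4 = 4.1231 → taut

2, 3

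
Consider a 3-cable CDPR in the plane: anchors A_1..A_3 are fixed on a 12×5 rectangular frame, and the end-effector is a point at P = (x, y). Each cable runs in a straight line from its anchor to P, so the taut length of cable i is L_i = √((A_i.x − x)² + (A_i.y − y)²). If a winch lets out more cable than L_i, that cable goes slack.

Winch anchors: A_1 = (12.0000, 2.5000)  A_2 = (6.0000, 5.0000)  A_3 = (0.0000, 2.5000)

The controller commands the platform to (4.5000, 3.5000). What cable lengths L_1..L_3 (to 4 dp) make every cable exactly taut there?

(7.5664, 2.1213, 4.6098)

L_1: Δ = A_1−P = (7.5000, -1.0000) → ‖Δ‖ = √57.2500 = 7.5664
L_2: Δ = A_2−P = (1.5000, 1.5000) → ‖Δ‖ = √4.5000 = 2.1213
L_3: Δ = A_3−P = (-4.5000, -1.0000) → ‖Δ‖ = √21.2500 = 4.6098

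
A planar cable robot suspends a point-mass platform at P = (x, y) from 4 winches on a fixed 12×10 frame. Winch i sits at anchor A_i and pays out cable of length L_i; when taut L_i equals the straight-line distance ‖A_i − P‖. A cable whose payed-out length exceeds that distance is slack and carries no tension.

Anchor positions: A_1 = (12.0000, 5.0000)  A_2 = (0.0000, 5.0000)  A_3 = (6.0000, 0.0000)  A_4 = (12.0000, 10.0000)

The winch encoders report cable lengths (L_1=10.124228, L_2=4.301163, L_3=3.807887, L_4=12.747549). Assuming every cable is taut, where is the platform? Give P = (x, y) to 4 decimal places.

(2.5000, 1.5000)

expand ‖A_i−P‖²=L_i² and subtract eq 1 (q_i ≔ ‖A_i‖²−L_i²)
q_1 = 144.0000+25.0000−102.5000 = 66.5000
eq1−eq2 → [24.0000  0.0000]·P = 60.0000
eq1−eq3 → [12.0000  10.0000]·P = 45.0000
eq1−eq4 → [0.0000  -10.0000]·P = -15.0000
2×2 solve → P = (2.5000, 1.5000)
check cable 4: ‖A_4−P‖² = 162.5000 ≈ L_4² = 162.5000 ✓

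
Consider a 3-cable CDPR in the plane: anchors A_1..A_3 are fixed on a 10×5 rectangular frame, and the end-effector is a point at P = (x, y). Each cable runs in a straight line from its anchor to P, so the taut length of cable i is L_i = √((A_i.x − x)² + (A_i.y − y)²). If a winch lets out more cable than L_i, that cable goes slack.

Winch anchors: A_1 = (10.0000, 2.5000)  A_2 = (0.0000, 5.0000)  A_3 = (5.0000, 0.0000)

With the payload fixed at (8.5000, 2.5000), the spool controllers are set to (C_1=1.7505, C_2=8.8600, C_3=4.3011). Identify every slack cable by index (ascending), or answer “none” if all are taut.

1

i=1: geometric 1.5000 vs commanded 1.7505 ⇒ slack
i=2: geometric 8.8600 vs commanded 8.8600 ⇒ taut
i=3: geometric 4.3012 vs commanded 4.3011 ⇒ taut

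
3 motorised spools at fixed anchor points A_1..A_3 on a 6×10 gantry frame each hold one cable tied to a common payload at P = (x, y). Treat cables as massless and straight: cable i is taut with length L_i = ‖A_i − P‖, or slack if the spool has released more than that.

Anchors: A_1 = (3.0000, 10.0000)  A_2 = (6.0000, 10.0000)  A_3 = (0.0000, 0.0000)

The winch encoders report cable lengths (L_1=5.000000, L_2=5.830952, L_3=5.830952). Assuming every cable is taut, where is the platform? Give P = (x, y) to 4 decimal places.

(3.0000, 5.0000)

circle eqns → linear via eq_j − eq_1; set q_j = A_j·A_j − L_j²
q_1 = 9.0000+100.0000−25.0000 = 84.0000
-6.0000·x + 0.0000·y = q_1−q_2 = -18.0000
6.0000·x + 20.0000·y = q_1−q_3 = 118.0000
solve first two rows → x=3.0000, y=5.0000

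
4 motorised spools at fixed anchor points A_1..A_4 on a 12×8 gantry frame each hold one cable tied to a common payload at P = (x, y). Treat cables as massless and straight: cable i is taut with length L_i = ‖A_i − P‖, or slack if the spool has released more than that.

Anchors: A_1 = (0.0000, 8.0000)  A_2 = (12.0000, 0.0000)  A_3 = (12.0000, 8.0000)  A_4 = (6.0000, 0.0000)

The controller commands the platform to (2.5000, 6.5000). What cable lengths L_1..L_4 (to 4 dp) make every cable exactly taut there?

(2.9155, 11.5109, 9.6177, 7.3824)

L_1 = √((0.0000−2.5000)² + (8.0000−6.5000)²) = 2.9155
L_2 = √((12.0000−2.5000)² + (0.0000−6.5000)²) = 11.5109
L_3 = √((12.0000−2.5000)² + (8.0000−6.5000)²) = 9.6177
L_4 = √((6.0000−2.5000)² + (0.0000−6.5000)²) = 7.3824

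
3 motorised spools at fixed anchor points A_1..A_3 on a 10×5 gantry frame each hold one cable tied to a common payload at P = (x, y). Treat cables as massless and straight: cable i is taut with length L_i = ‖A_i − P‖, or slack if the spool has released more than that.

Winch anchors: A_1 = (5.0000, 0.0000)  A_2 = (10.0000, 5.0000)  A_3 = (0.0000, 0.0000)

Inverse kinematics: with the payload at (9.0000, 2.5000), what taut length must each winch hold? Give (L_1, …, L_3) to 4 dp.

(4.7170, 2.6926, 9.3408)

L_1 = √((5.0000−9.0000)² + (0.0000−2.5000)²) = 4.7170
L_2 = √((10.0000−9.0000)² + (5.0000−2.5000)²) = 2.6926
L_3 = √((0.0000−9.0000)² + (0.0000−2.5000)²) = 9.3408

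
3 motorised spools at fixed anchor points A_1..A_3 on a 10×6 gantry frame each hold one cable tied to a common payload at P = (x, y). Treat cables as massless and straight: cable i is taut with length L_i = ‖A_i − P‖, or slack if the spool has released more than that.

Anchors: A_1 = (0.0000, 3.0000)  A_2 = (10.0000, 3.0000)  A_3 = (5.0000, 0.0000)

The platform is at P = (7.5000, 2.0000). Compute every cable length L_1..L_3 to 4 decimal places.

(7.5664, 2.6926, 3.2016)

L_1: Δ = A_1−P = (-7.5000, 1.0000) → ‖Δ‖ = √57.2500 = 7.5664
L_2: Δ = A_2−P = (2.5000, 1.0000) → ‖Δ‖ = √7.2500 = 2.6926
L_3: Δ = A_3−P = (-2.5000, -2.0000) → ‖Δ‖ = √10.2500 = 3.2016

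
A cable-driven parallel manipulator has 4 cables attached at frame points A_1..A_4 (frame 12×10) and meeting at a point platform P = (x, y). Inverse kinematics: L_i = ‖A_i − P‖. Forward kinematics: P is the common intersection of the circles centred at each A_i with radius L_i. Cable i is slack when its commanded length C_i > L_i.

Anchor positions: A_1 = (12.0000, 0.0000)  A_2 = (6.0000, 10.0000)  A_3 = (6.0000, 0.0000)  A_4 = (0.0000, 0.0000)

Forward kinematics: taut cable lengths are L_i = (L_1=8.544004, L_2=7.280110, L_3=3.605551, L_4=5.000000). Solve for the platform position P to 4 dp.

(4.0000, 3.0000)

circle eqns → linear via eq_j − eq_1; set q_j = A_j·A_j − L_j²
q_1 = 144.0000+0.0000−73.0000 = 71.0000
12.0000·x − 20.0000·y = q_1−q_2 = -12.0000
12.0000·x + 0.0000·y = q_1−q_3 = 48.0000
24.0000·x + 0.0000·y = q_1−q_4 = 96.0000
solve first two rows → x=4.0000, y=3.0000
check cable 4: ‖A_4−P‖² = 25.0000 ≈ L_4² = 25.0000 ✓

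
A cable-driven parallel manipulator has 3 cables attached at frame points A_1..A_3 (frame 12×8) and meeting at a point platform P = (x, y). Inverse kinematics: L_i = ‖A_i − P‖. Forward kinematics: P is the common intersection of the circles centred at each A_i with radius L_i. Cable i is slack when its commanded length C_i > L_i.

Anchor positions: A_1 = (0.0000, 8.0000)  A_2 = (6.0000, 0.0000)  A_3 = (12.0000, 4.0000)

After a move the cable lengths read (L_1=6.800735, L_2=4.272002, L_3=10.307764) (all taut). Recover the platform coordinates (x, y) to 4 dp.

(2.0000, 1.5000)

expand ‖A_i−P‖²=L_i² and subtract eq 1 (k_i ≔ ‖A_i‖²−L_i²)
k_1 = 0.0000+64.0000−46.2500 = 17.7500
eq1−eq2 → [-12.0000  16.0000]·P = 0.0000
eq1−eq3 → [-24.0000  8.0000]·P = -36.0000
2×2 solve → P = (2.0000, 1.5000)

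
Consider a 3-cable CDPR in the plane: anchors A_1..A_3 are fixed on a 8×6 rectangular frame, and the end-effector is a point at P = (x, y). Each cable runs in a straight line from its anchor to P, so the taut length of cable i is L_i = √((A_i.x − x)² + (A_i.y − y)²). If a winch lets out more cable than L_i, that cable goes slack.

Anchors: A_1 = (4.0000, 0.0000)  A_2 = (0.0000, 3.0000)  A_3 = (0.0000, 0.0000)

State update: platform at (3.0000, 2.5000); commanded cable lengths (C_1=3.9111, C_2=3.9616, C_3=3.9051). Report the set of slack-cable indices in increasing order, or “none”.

cable 1: L_1 = ‖A_1−P‖ = 2.6926;  C_1 = 3.9111 → slack
cable 2: L_2 = ‖A_2−P‖ = 3.0414;  C_2 = 3.9616 → slack
cable 3: L_3 = ‖A_3−P‖ = 3.9051;  C_3 = 3.9051 → taut

1, 2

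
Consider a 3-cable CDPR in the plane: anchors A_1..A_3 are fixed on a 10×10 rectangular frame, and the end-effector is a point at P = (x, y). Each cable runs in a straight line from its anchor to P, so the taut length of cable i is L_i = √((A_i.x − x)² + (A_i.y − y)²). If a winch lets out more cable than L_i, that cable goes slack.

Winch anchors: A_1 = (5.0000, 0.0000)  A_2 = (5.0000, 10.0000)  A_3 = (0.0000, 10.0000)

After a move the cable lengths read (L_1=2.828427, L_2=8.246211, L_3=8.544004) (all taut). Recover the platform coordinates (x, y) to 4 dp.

expand ‖A_i−P‖²=L_i² and subtract eq 1 (k_i ≔ ‖A_i‖²−L_i²)
k_1 = 25.0000+0.0000−8.0000 = 17.0000
eq1−eq2 → [0.0000  -20.0000]·P = -40.0000
eq1−eq3 → [10.0000  -20.0000]·P = -10.0000
2×2 solve → P = (3.0000, 2.0000)

(3.0000, 2.0000)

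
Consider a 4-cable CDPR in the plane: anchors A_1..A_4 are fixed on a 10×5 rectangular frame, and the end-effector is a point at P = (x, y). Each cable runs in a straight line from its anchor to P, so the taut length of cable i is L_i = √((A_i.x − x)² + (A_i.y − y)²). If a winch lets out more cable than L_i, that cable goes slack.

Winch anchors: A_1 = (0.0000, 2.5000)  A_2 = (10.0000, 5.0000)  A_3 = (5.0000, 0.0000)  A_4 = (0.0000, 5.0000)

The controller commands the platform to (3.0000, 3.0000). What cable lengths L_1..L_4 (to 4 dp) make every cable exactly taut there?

cable 1: Δx=-3.0000, Δy=-0.5000; L_1 = √(Δx²+Δy²) = 3.0414
cable 2: Δx=7.0000, Δy=2.0000; L_2 = √(Δx²+Δy²) = 7.2801
cable 3: Δx=2.0000, Δy=-3.0000; L_3 = √(Δx²+Δy²) = 3.6056
cable 4: Δx=-3.0000, Δy=2.0000; L_4 = √(Δx²+Δy²) = 3.6056

(3.0414, 7.2801, 3.6056, 3.6056)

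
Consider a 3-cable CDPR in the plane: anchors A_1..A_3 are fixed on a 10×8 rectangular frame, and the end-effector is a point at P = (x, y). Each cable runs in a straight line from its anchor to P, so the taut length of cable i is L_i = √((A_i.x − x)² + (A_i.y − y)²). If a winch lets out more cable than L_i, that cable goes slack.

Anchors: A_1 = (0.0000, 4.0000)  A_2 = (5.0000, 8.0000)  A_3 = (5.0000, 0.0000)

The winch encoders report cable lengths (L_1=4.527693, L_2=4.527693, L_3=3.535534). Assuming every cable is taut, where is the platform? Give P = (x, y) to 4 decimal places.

(4.5000, 3.5000)

each cable: (A_i−P)·(A_i−P) = L_i²; let k_i = ‖A_i‖²−L_i²
k_1 = 0.0000+16.0000−20.5000 = -4.5000
row 1: -10.0000x − 8.0000y = -73.0000  (k_2=68.5000)
row 2: -10.0000x + 8.0000y = -17.0000  (k_3=12.5000)
Cramer on rows 1–2 → x = 4.5000, y = 3.5000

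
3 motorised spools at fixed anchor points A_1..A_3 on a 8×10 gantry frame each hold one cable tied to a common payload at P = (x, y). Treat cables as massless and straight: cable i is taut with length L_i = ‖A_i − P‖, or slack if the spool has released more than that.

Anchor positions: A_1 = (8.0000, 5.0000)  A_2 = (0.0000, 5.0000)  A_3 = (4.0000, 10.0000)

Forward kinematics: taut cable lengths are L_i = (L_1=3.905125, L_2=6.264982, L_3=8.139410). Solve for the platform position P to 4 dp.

circle eqns → linear via eq_j − eq_1; set q_j = A_j·A_j − L_j²
q_1 = 64.0000+25.0000−15.2500 = 73.7500
16.0000·x + 0.0000·y = q_1−q_2 = 88.0000
8.0000·x − 10.0000·y = q_1−q_3 = 24.0000
solve first two rows → x=5.5000, y=2.0000

(5.5000, 2.0000)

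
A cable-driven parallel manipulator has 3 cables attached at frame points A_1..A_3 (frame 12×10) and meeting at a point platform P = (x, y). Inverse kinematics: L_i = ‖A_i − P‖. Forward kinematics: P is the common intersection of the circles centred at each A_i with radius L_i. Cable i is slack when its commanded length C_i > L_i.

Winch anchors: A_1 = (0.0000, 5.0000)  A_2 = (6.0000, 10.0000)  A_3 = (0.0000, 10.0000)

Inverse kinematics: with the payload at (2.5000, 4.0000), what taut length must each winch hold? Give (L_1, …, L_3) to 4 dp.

(2.6926, 6.9462, 6.5000)

cable 1: Δx=-2.5000, Δy=1.0000; L_1 = √(Δx²+Δy²) = 2.6926
cable 2: Δx=3.5000, Δy=6.0000; L_2 = √(Δx²+Δy²) = 6.9462
cable 3: Δx=-2.5000, Δy=6.0000; L_3 = √(Δx²+Δy²) = 6.5000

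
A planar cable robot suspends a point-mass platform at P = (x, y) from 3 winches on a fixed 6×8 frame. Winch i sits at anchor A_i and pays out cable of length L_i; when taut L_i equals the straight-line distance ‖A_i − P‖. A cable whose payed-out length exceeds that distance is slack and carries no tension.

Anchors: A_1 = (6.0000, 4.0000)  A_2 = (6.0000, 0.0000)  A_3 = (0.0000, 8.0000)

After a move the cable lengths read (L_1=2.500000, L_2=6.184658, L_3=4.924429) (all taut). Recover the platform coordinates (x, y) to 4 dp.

each cable: (A_i−P)·(A_i−P) = L_i²; let q_i = ‖A_i‖²−L_i²
q_1 = 36.0000+16.0000−6.2500 = 45.7500
row 1: 0.0000x + 8.0000y = 48.0000  (q_2=-2.2500)
row 2: 12.0000x − 8.0000y = 6.0000  (q_3=39.7500)
Cramer on rows 1–2 → x = 4.5000, y = 6.0000

(4.5000, 6.0000)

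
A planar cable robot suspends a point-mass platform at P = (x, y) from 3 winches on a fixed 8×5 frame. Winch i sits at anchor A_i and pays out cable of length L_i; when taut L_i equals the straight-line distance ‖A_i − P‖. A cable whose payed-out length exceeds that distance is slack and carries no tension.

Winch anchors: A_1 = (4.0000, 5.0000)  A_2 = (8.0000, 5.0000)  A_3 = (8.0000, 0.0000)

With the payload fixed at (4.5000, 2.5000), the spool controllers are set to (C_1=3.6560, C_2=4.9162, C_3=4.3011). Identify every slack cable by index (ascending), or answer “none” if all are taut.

cable 1: L_1 = ‖A_1−P‖ = 2.5495;  C_1 = 3.6560 → slack
cable 2: L_2 = ‖A_2−P‖ = 4.3012;  C_2 = 4.9162 → slack
cable 3: L_3 = ‖A_3−P‖ = 4.3012;  C_3 = 4.3011 → taut

1, 2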